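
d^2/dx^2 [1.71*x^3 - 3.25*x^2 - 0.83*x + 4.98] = 10.26*x - 6.5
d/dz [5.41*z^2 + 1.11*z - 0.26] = 10.82*z + 1.11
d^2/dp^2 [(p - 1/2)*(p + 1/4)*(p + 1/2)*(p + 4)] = 12*p^2 + 51*p/2 + 3/2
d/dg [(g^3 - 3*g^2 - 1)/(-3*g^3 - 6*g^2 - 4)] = 3*g*(-5*g^3 - 7*g + 4)/(9*g^6 + 36*g^5 + 36*g^4 + 24*g^3 + 48*g^2 + 16)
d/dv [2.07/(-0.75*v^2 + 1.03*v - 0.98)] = (3.105*v - 2.1321)/(0.75*v^2 - 1.03*v + 0.98)^2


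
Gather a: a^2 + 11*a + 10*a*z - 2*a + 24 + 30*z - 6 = a^2 + a*(10*z + 9) + 30*z + 18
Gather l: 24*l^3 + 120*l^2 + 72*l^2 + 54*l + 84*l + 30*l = 24*l^3 + 192*l^2 + 168*l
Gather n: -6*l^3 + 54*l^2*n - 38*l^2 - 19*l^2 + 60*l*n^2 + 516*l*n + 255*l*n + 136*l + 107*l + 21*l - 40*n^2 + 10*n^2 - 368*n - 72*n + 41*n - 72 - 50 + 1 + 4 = -6*l^3 - 57*l^2 + 264*l + n^2*(60*l - 30) + n*(54*l^2 + 771*l - 399) - 117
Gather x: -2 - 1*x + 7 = 5 - x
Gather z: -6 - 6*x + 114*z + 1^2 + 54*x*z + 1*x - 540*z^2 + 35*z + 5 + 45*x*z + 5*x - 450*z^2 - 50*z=-990*z^2 + z*(99*x + 99)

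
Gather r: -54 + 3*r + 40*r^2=40*r^2 + 3*r - 54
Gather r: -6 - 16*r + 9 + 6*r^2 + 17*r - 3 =6*r^2 + r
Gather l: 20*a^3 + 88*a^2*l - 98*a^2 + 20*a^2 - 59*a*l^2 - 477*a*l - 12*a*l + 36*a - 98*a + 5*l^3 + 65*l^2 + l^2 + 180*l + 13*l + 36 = 20*a^3 - 78*a^2 - 62*a + 5*l^3 + l^2*(66 - 59*a) + l*(88*a^2 - 489*a + 193) + 36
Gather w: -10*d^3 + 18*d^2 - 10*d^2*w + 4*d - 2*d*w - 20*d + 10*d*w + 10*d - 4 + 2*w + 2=-10*d^3 + 18*d^2 - 6*d + w*(-10*d^2 + 8*d + 2) - 2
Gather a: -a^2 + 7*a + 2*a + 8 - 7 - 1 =-a^2 + 9*a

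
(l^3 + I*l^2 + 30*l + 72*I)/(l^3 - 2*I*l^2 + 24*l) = (l + 3*I)/l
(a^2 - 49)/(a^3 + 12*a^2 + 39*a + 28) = (a - 7)/(a^2 + 5*a + 4)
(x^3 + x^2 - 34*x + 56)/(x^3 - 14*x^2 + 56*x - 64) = (x + 7)/(x - 8)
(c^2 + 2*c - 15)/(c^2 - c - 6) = (c + 5)/(c + 2)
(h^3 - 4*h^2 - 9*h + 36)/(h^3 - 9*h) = (h - 4)/h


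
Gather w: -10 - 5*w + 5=-5*w - 5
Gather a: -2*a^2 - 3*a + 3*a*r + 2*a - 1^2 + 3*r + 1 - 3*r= -2*a^2 + a*(3*r - 1)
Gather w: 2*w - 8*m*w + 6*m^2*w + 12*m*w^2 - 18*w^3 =12*m*w^2 - 18*w^3 + w*(6*m^2 - 8*m + 2)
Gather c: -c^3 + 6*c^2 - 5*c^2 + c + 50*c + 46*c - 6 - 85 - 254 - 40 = -c^3 + c^2 + 97*c - 385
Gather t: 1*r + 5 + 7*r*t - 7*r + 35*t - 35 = -6*r + t*(7*r + 35) - 30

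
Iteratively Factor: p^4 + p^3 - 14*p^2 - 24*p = (p + 2)*(p^3 - p^2 - 12*p) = p*(p + 2)*(p^2 - p - 12) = p*(p - 4)*(p + 2)*(p + 3)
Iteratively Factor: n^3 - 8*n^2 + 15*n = (n - 3)*(n^2 - 5*n) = n*(n - 3)*(n - 5)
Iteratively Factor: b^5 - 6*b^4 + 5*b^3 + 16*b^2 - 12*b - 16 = (b - 2)*(b^4 - 4*b^3 - 3*b^2 + 10*b + 8) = (b - 2)*(b + 1)*(b^3 - 5*b^2 + 2*b + 8) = (b - 2)*(b + 1)^2*(b^2 - 6*b + 8) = (b - 4)*(b - 2)*(b + 1)^2*(b - 2)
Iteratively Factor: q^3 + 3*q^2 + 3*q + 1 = (q + 1)*(q^2 + 2*q + 1) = (q + 1)^2*(q + 1)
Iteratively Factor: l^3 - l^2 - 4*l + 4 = (l - 1)*(l^2 - 4) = (l - 1)*(l + 2)*(l - 2)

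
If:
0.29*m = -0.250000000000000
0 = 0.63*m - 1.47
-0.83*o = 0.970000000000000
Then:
No Solution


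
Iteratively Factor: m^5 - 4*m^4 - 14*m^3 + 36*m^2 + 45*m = (m + 1)*(m^4 - 5*m^3 - 9*m^2 + 45*m) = (m + 1)*(m + 3)*(m^3 - 8*m^2 + 15*m) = m*(m + 1)*(m + 3)*(m^2 - 8*m + 15) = m*(m - 3)*(m + 1)*(m + 3)*(m - 5)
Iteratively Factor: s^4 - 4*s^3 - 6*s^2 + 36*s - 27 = (s - 1)*(s^3 - 3*s^2 - 9*s + 27) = (s - 3)*(s - 1)*(s^2 - 9) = (s - 3)*(s - 1)*(s + 3)*(s - 3)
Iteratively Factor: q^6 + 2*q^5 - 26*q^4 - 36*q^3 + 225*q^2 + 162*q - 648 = (q + 4)*(q^5 - 2*q^4 - 18*q^3 + 36*q^2 + 81*q - 162) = (q - 3)*(q + 4)*(q^4 + q^3 - 15*q^2 - 9*q + 54) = (q - 3)^2*(q + 4)*(q^3 + 4*q^2 - 3*q - 18) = (q - 3)^2*(q + 3)*(q + 4)*(q^2 + q - 6) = (q - 3)^2*(q + 3)^2*(q + 4)*(q - 2)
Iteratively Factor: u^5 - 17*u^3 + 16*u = (u + 4)*(u^4 - 4*u^3 - u^2 + 4*u) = (u - 1)*(u + 4)*(u^3 - 3*u^2 - 4*u) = u*(u - 1)*(u + 4)*(u^2 - 3*u - 4) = u*(u - 4)*(u - 1)*(u + 4)*(u + 1)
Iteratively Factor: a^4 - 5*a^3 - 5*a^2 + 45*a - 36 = (a + 3)*(a^3 - 8*a^2 + 19*a - 12) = (a - 3)*(a + 3)*(a^2 - 5*a + 4) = (a - 3)*(a - 1)*(a + 3)*(a - 4)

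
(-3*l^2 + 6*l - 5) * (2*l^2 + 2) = -6*l^4 + 12*l^3 - 16*l^2 + 12*l - 10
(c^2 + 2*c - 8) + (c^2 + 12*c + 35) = 2*c^2 + 14*c + 27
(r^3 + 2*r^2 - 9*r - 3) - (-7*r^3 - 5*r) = 8*r^3 + 2*r^2 - 4*r - 3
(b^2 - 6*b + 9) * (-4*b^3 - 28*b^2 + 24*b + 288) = -4*b^5 - 4*b^4 + 156*b^3 - 108*b^2 - 1512*b + 2592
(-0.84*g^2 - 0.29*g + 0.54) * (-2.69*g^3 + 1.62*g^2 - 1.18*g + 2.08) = 2.2596*g^5 - 0.5807*g^4 - 0.9312*g^3 - 0.5302*g^2 - 1.2404*g + 1.1232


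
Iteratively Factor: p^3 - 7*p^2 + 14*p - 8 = (p - 4)*(p^2 - 3*p + 2) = (p - 4)*(p - 1)*(p - 2)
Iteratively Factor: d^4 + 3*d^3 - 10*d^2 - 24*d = (d + 2)*(d^3 + d^2 - 12*d) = d*(d + 2)*(d^2 + d - 12) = d*(d + 2)*(d + 4)*(d - 3)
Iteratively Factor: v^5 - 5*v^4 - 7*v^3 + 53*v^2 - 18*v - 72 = (v - 3)*(v^4 - 2*v^3 - 13*v^2 + 14*v + 24) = (v - 3)*(v - 2)*(v^3 - 13*v - 12) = (v - 3)*(v - 2)*(v + 1)*(v^2 - v - 12) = (v - 3)*(v - 2)*(v + 1)*(v + 3)*(v - 4)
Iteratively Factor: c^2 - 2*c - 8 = (c - 4)*(c + 2)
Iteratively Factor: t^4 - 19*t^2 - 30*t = (t - 5)*(t^3 + 5*t^2 + 6*t) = (t - 5)*(t + 2)*(t^2 + 3*t) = (t - 5)*(t + 2)*(t + 3)*(t)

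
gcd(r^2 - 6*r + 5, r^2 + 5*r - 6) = r - 1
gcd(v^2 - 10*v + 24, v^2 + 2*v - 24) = v - 4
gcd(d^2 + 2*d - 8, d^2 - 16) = d + 4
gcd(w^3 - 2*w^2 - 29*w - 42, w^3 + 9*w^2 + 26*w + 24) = w^2 + 5*w + 6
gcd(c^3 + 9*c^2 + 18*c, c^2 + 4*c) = c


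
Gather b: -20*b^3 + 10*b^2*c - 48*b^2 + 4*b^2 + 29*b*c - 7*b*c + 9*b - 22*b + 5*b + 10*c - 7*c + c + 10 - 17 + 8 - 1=-20*b^3 + b^2*(10*c - 44) + b*(22*c - 8) + 4*c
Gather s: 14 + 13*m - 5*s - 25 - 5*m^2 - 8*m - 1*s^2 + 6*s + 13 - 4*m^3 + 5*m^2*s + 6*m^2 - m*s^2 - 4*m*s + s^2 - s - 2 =-4*m^3 + m^2 - m*s^2 + 5*m + s*(5*m^2 - 4*m)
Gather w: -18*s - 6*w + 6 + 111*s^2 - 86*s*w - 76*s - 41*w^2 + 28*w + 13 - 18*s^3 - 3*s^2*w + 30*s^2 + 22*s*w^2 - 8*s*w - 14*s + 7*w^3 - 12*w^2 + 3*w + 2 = -18*s^3 + 141*s^2 - 108*s + 7*w^3 + w^2*(22*s - 53) + w*(-3*s^2 - 94*s + 25) + 21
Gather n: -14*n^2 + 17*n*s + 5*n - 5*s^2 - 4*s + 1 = -14*n^2 + n*(17*s + 5) - 5*s^2 - 4*s + 1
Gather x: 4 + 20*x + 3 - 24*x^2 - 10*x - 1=-24*x^2 + 10*x + 6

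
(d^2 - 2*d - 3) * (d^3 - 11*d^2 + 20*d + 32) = d^5 - 13*d^4 + 39*d^3 + 25*d^2 - 124*d - 96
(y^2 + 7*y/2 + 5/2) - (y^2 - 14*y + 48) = 35*y/2 - 91/2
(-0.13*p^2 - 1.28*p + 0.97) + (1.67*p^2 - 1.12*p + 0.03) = 1.54*p^2 - 2.4*p + 1.0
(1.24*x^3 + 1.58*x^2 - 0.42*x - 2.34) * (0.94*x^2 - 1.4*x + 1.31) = 1.1656*x^5 - 0.2508*x^4 - 0.9824*x^3 + 0.4582*x^2 + 2.7258*x - 3.0654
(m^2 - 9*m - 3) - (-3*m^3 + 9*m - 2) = 3*m^3 + m^2 - 18*m - 1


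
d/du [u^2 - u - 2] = 2*u - 1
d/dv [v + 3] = 1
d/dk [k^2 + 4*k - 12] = 2*k + 4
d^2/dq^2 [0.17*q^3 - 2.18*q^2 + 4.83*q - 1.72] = 1.02*q - 4.36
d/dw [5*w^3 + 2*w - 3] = 15*w^2 + 2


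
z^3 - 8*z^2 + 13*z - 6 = (z - 6)*(z - 1)^2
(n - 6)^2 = n^2 - 12*n + 36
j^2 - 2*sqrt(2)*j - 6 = (j - 3*sqrt(2))*(j + sqrt(2))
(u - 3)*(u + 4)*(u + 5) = u^3 + 6*u^2 - 7*u - 60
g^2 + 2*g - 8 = (g - 2)*(g + 4)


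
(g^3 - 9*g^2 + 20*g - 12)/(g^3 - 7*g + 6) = (g - 6)/(g + 3)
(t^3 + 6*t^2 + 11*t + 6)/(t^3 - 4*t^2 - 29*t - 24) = (t + 2)/(t - 8)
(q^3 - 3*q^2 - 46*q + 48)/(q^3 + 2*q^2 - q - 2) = (q^2 - 2*q - 48)/(q^2 + 3*q + 2)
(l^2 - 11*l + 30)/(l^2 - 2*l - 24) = (l - 5)/(l + 4)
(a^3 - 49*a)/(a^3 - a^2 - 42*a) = (a + 7)/(a + 6)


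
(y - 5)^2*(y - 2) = y^3 - 12*y^2 + 45*y - 50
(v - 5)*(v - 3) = v^2 - 8*v + 15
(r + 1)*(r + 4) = r^2 + 5*r + 4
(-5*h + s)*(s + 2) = -5*h*s - 10*h + s^2 + 2*s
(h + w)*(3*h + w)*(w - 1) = 3*h^2*w - 3*h^2 + 4*h*w^2 - 4*h*w + w^3 - w^2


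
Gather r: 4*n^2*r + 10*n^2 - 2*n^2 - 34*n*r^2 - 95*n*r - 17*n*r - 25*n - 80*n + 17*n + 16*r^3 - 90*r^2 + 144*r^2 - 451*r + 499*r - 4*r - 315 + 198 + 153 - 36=8*n^2 - 88*n + 16*r^3 + r^2*(54 - 34*n) + r*(4*n^2 - 112*n + 44)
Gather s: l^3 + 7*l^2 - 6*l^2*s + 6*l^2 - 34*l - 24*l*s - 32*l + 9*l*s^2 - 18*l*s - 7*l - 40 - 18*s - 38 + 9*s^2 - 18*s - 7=l^3 + 13*l^2 - 73*l + s^2*(9*l + 9) + s*(-6*l^2 - 42*l - 36) - 85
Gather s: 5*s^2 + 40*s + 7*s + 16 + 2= 5*s^2 + 47*s + 18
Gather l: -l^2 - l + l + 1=1 - l^2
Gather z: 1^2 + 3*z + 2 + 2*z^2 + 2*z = 2*z^2 + 5*z + 3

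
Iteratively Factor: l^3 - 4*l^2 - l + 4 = (l + 1)*(l^2 - 5*l + 4) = (l - 1)*(l + 1)*(l - 4)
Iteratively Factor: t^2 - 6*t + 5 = (t - 5)*(t - 1)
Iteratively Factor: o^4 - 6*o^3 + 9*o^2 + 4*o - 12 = (o - 3)*(o^3 - 3*o^2 + 4) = (o - 3)*(o - 2)*(o^2 - o - 2) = (o - 3)*(o - 2)^2*(o + 1)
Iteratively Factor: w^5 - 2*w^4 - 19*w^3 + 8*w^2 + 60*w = (w - 2)*(w^4 - 19*w^2 - 30*w) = (w - 2)*(w + 3)*(w^3 - 3*w^2 - 10*w) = (w - 2)*(w + 2)*(w + 3)*(w^2 - 5*w) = (w - 5)*(w - 2)*(w + 2)*(w + 3)*(w)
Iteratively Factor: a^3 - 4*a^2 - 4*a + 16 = (a - 2)*(a^2 - 2*a - 8) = (a - 4)*(a - 2)*(a + 2)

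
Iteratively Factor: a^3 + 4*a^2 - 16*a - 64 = (a + 4)*(a^2 - 16) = (a - 4)*(a + 4)*(a + 4)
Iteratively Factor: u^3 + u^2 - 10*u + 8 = (u - 1)*(u^2 + 2*u - 8) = (u - 1)*(u + 4)*(u - 2)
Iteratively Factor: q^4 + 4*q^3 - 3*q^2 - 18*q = (q + 3)*(q^3 + q^2 - 6*q) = q*(q + 3)*(q^2 + q - 6) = q*(q + 3)^2*(q - 2)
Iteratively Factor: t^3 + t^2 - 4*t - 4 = (t + 2)*(t^2 - t - 2) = (t - 2)*(t + 2)*(t + 1)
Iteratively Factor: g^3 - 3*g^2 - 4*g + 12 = (g - 3)*(g^2 - 4) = (g - 3)*(g - 2)*(g + 2)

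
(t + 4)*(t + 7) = t^2 + 11*t + 28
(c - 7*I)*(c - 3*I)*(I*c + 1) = I*c^3 + 11*c^2 - 31*I*c - 21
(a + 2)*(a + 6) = a^2 + 8*a + 12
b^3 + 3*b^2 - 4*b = b*(b - 1)*(b + 4)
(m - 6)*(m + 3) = m^2 - 3*m - 18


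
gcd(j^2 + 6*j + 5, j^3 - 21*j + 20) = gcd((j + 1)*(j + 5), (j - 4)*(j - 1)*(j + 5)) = j + 5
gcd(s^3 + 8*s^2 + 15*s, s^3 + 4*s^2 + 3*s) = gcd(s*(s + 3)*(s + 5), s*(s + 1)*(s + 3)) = s^2 + 3*s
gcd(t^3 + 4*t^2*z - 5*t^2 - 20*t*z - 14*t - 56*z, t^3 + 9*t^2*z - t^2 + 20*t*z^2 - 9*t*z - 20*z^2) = t + 4*z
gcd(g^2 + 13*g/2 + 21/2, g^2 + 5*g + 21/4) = g + 7/2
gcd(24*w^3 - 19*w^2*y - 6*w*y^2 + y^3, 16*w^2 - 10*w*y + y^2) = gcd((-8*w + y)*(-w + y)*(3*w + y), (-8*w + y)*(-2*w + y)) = -8*w + y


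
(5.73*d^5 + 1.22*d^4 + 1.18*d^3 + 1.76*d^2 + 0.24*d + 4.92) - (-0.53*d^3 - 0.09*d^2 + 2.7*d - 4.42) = 5.73*d^5 + 1.22*d^4 + 1.71*d^3 + 1.85*d^2 - 2.46*d + 9.34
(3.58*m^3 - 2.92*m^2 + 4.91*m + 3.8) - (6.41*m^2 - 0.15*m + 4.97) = 3.58*m^3 - 9.33*m^2 + 5.06*m - 1.17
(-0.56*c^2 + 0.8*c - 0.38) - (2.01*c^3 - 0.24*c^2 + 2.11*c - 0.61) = -2.01*c^3 - 0.32*c^2 - 1.31*c + 0.23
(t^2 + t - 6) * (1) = t^2 + t - 6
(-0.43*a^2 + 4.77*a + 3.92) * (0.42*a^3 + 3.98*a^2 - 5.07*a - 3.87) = -0.1806*a^5 + 0.292*a^4 + 22.8111*a^3 - 6.9182*a^2 - 38.3343*a - 15.1704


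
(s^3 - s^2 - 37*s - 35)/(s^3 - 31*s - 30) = (s - 7)/(s - 6)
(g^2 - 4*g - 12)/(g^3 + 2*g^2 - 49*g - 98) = (g - 6)/(g^2 - 49)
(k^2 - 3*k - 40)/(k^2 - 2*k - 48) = (k + 5)/(k + 6)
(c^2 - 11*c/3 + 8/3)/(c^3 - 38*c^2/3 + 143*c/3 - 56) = (c - 1)/(c^2 - 10*c + 21)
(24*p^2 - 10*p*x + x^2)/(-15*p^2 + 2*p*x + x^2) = (24*p^2 - 10*p*x + x^2)/(-15*p^2 + 2*p*x + x^2)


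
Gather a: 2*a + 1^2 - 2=2*a - 1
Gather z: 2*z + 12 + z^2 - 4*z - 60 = z^2 - 2*z - 48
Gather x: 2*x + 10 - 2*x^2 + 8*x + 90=-2*x^2 + 10*x + 100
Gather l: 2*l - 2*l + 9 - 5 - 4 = 0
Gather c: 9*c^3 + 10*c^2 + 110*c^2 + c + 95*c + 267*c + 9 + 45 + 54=9*c^3 + 120*c^2 + 363*c + 108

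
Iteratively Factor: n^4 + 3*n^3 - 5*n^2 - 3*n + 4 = (n + 4)*(n^3 - n^2 - n + 1) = (n + 1)*(n + 4)*(n^2 - 2*n + 1) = (n - 1)*(n + 1)*(n + 4)*(n - 1)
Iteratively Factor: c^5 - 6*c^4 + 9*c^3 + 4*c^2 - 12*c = (c)*(c^4 - 6*c^3 + 9*c^2 + 4*c - 12) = c*(c + 1)*(c^3 - 7*c^2 + 16*c - 12) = c*(c - 2)*(c + 1)*(c^2 - 5*c + 6) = c*(c - 2)^2*(c + 1)*(c - 3)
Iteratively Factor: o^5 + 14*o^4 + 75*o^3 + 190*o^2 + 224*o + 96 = (o + 1)*(o^4 + 13*o^3 + 62*o^2 + 128*o + 96) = (o + 1)*(o + 4)*(o^3 + 9*o^2 + 26*o + 24) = (o + 1)*(o + 2)*(o + 4)*(o^2 + 7*o + 12) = (o + 1)*(o + 2)*(o + 4)^2*(o + 3)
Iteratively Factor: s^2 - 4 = (s - 2)*(s + 2)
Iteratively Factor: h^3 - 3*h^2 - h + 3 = (h + 1)*(h^2 - 4*h + 3) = (h - 3)*(h + 1)*(h - 1)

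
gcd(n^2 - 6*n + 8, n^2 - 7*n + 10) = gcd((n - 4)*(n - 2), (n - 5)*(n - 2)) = n - 2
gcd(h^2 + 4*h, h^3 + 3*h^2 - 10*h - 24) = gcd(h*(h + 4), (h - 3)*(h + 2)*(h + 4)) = h + 4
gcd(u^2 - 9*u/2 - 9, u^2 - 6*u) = u - 6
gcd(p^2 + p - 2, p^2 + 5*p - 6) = p - 1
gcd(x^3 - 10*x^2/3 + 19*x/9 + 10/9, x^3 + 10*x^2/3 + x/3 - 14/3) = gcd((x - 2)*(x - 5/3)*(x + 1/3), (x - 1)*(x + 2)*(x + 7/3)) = 1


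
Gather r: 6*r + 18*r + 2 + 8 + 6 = 24*r + 16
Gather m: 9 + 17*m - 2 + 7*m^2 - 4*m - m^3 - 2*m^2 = -m^3 + 5*m^2 + 13*m + 7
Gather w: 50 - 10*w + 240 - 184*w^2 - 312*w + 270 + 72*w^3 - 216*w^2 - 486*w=72*w^3 - 400*w^2 - 808*w + 560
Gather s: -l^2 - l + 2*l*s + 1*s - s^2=-l^2 - l - s^2 + s*(2*l + 1)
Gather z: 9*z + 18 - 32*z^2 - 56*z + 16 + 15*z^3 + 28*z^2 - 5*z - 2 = 15*z^3 - 4*z^2 - 52*z + 32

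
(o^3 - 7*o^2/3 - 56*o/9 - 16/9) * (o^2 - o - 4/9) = o^5 - 10*o^4/3 - 13*o^3/3 + 148*o^2/27 + 368*o/81 + 64/81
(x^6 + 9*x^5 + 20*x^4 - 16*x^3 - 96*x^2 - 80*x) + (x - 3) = x^6 + 9*x^5 + 20*x^4 - 16*x^3 - 96*x^2 - 79*x - 3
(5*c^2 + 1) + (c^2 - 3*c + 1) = 6*c^2 - 3*c + 2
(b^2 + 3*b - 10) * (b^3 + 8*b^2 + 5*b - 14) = b^5 + 11*b^4 + 19*b^3 - 79*b^2 - 92*b + 140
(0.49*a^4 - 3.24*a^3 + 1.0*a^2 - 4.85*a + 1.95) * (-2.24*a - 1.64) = -1.0976*a^5 + 6.454*a^4 + 3.0736*a^3 + 9.224*a^2 + 3.586*a - 3.198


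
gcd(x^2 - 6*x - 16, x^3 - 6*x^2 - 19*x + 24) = x - 8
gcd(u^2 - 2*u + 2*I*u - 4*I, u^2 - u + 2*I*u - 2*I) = u + 2*I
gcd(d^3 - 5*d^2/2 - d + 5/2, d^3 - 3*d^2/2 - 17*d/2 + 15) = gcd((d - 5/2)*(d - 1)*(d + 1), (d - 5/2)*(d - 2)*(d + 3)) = d - 5/2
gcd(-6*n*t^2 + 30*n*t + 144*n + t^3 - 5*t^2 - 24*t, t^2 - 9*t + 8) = t - 8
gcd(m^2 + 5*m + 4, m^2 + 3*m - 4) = m + 4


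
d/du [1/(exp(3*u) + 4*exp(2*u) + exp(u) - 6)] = (-3*exp(2*u) - 8*exp(u) - 1)*exp(u)/(exp(3*u) + 4*exp(2*u) + exp(u) - 6)^2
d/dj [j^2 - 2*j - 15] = 2*j - 2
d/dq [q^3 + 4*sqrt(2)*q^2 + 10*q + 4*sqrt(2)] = 3*q^2 + 8*sqrt(2)*q + 10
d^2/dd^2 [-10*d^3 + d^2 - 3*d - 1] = 2 - 60*d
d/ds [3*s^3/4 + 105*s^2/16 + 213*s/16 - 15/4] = 9*s^2/4 + 105*s/8 + 213/16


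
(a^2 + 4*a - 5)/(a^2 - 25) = (a - 1)/(a - 5)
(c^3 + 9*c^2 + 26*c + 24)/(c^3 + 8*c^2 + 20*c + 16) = (c + 3)/(c + 2)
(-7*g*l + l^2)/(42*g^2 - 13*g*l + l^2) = -l/(6*g - l)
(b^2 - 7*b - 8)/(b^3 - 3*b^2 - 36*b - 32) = 1/(b + 4)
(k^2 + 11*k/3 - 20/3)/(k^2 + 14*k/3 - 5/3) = (3*k - 4)/(3*k - 1)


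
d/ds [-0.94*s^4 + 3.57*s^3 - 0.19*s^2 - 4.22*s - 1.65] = -3.76*s^3 + 10.71*s^2 - 0.38*s - 4.22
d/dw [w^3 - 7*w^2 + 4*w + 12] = 3*w^2 - 14*w + 4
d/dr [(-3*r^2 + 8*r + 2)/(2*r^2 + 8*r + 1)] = 2*(-20*r^2 - 7*r - 4)/(4*r^4 + 32*r^3 + 68*r^2 + 16*r + 1)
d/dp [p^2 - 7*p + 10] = 2*p - 7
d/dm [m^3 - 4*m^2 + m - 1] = 3*m^2 - 8*m + 1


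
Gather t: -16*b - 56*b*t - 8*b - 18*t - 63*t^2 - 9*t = -24*b - 63*t^2 + t*(-56*b - 27)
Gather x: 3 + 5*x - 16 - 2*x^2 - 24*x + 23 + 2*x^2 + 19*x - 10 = 0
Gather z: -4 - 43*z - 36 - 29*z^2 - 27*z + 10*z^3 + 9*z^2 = 10*z^3 - 20*z^2 - 70*z - 40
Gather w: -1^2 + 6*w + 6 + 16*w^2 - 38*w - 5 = 16*w^2 - 32*w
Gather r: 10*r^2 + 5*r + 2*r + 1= 10*r^2 + 7*r + 1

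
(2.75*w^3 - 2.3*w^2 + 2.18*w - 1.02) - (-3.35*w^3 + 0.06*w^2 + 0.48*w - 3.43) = 6.1*w^3 - 2.36*w^2 + 1.7*w + 2.41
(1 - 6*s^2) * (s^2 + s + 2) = -6*s^4 - 6*s^3 - 11*s^2 + s + 2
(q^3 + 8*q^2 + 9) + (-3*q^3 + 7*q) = -2*q^3 + 8*q^2 + 7*q + 9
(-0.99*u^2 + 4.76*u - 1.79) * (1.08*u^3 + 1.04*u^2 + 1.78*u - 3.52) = -1.0692*u^5 + 4.1112*u^4 + 1.255*u^3 + 10.096*u^2 - 19.9414*u + 6.3008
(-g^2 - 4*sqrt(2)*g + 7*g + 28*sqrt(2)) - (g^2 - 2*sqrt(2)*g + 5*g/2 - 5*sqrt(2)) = -2*g^2 - 2*sqrt(2)*g + 9*g/2 + 33*sqrt(2)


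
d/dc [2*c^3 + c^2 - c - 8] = 6*c^2 + 2*c - 1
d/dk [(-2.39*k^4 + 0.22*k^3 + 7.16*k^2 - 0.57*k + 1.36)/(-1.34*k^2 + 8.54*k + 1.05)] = (6.4052*k^5 - 61.5266*k^4 - 6.2804*k^3 + 61.0756*k^2 + 18.6808*k - 12.2129)/(1.7956*k^4 - 22.8872*k^3 + 70.1176*k^2 + 17.934*k + 1.1025)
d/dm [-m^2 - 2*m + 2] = -2*m - 2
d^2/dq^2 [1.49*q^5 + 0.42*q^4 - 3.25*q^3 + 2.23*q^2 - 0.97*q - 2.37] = 29.8*q^3 + 5.04*q^2 - 19.5*q + 4.46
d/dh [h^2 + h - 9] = 2*h + 1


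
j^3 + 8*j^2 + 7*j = j*(j + 1)*(j + 7)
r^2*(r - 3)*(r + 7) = r^4 + 4*r^3 - 21*r^2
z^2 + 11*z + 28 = (z + 4)*(z + 7)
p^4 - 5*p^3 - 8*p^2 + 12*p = p*(p - 6)*(p - 1)*(p + 2)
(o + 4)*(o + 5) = o^2 + 9*o + 20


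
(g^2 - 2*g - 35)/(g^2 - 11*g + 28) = (g + 5)/(g - 4)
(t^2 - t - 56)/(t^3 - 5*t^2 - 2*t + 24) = (t^2 - t - 56)/(t^3 - 5*t^2 - 2*t + 24)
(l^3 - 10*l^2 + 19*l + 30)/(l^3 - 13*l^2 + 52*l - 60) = (l + 1)/(l - 2)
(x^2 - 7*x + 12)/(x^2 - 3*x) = (x - 4)/x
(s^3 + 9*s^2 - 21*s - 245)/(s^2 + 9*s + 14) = (s^2 + 2*s - 35)/(s + 2)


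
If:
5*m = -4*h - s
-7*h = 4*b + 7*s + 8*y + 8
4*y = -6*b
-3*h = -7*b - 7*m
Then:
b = -2*y/3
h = 2/9 - y/2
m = 19*y/42 + 2/21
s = -11*y/42 - 86/63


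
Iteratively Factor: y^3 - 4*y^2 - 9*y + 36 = (y - 4)*(y^2 - 9) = (y - 4)*(y - 3)*(y + 3)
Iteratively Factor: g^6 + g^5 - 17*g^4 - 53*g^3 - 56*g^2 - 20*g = (g + 2)*(g^5 - g^4 - 15*g^3 - 23*g^2 - 10*g) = (g + 1)*(g + 2)*(g^4 - 2*g^3 - 13*g^2 - 10*g) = (g - 5)*(g + 1)*(g + 2)*(g^3 + 3*g^2 + 2*g) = (g - 5)*(g + 1)^2*(g + 2)*(g^2 + 2*g) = (g - 5)*(g + 1)^2*(g + 2)^2*(g)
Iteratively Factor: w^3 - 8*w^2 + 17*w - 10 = (w - 2)*(w^2 - 6*w + 5) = (w - 5)*(w - 2)*(w - 1)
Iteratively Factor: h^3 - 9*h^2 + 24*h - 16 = (h - 4)*(h^2 - 5*h + 4) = (h - 4)^2*(h - 1)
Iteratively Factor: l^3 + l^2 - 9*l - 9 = (l + 3)*(l^2 - 2*l - 3) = (l - 3)*(l + 3)*(l + 1)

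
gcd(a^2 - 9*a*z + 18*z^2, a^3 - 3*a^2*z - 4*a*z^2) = 1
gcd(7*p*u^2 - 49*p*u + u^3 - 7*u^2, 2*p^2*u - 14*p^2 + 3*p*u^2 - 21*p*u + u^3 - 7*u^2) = u - 7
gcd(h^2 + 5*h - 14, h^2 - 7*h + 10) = h - 2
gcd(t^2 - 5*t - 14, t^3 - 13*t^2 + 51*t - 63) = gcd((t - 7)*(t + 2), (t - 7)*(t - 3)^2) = t - 7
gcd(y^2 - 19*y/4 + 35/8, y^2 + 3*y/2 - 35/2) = y - 7/2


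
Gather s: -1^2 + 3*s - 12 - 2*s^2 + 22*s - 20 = -2*s^2 + 25*s - 33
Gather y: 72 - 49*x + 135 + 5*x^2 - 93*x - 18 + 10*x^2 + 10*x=15*x^2 - 132*x + 189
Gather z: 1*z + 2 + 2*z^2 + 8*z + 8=2*z^2 + 9*z + 10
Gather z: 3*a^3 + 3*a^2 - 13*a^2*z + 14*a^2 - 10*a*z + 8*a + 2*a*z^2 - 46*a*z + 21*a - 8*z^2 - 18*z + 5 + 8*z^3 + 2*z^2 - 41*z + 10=3*a^3 + 17*a^2 + 29*a + 8*z^3 + z^2*(2*a - 6) + z*(-13*a^2 - 56*a - 59) + 15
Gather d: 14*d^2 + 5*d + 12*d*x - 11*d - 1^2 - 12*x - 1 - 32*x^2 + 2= 14*d^2 + d*(12*x - 6) - 32*x^2 - 12*x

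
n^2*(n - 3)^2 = n^4 - 6*n^3 + 9*n^2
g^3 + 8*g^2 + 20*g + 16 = (g + 2)^2*(g + 4)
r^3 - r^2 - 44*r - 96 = (r - 8)*(r + 3)*(r + 4)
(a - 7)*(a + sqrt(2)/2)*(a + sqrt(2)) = a^3 - 7*a^2 + 3*sqrt(2)*a^2/2 - 21*sqrt(2)*a/2 + a - 7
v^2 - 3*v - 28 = (v - 7)*(v + 4)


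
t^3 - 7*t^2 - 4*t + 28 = (t - 7)*(t - 2)*(t + 2)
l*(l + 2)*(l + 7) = l^3 + 9*l^2 + 14*l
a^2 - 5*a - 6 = (a - 6)*(a + 1)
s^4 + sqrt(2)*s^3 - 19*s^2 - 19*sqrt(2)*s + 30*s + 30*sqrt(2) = (s - 3)*(s - 2)*(s + 5)*(s + sqrt(2))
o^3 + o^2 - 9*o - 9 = (o - 3)*(o + 1)*(o + 3)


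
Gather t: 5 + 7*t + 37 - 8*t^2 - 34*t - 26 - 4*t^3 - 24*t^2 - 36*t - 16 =-4*t^3 - 32*t^2 - 63*t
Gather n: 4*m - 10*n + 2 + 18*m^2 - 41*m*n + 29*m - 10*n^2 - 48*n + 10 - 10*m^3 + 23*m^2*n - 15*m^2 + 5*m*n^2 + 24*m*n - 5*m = -10*m^3 + 3*m^2 + 28*m + n^2*(5*m - 10) + n*(23*m^2 - 17*m - 58) + 12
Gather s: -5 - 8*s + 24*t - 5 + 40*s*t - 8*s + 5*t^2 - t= s*(40*t - 16) + 5*t^2 + 23*t - 10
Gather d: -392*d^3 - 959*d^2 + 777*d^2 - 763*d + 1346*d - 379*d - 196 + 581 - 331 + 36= -392*d^3 - 182*d^2 + 204*d + 90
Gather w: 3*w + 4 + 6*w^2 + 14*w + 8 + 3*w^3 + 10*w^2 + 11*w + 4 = 3*w^3 + 16*w^2 + 28*w + 16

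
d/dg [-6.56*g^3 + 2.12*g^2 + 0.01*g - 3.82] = -19.68*g^2 + 4.24*g + 0.01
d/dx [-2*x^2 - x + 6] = -4*x - 1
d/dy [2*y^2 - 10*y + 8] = 4*y - 10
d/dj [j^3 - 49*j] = 3*j^2 - 49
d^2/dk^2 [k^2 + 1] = 2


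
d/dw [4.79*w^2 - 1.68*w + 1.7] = 9.58*w - 1.68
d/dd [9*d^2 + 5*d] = 18*d + 5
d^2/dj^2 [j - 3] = 0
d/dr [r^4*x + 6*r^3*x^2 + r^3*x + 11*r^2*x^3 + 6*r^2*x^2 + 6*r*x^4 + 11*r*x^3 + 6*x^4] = x*(4*r^3 + 18*r^2*x + 3*r^2 + 22*r*x^2 + 12*r*x + 6*x^3 + 11*x^2)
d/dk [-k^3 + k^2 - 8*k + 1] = -3*k^2 + 2*k - 8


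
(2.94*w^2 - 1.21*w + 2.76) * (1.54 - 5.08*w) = -14.9352*w^3 + 10.6744*w^2 - 15.8842*w + 4.2504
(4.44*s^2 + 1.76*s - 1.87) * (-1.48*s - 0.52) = -6.5712*s^3 - 4.9136*s^2 + 1.8524*s + 0.9724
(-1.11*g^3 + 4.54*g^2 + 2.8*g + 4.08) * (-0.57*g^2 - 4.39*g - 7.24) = 0.6327*g^5 + 2.2851*g^4 - 13.4902*g^3 - 47.4872*g^2 - 38.1832*g - 29.5392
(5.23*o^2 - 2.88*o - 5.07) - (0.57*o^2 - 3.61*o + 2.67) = 4.66*o^2 + 0.73*o - 7.74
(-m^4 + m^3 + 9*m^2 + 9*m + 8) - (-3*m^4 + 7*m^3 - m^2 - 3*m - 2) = 2*m^4 - 6*m^3 + 10*m^2 + 12*m + 10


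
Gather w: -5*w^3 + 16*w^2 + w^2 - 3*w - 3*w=-5*w^3 + 17*w^2 - 6*w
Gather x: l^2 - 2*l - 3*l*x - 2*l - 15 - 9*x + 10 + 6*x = l^2 - 4*l + x*(-3*l - 3) - 5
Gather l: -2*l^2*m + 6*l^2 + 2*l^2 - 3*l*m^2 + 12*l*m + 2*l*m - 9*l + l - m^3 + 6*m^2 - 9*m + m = l^2*(8 - 2*m) + l*(-3*m^2 + 14*m - 8) - m^3 + 6*m^2 - 8*m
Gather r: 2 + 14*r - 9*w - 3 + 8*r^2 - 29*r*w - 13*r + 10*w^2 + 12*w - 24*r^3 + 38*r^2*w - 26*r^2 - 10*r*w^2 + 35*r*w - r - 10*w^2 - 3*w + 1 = -24*r^3 + r^2*(38*w - 18) + r*(-10*w^2 + 6*w)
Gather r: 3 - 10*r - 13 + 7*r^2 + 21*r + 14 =7*r^2 + 11*r + 4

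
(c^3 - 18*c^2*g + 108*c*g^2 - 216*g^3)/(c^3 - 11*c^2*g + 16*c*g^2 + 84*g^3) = (c^2 - 12*c*g + 36*g^2)/(c^2 - 5*c*g - 14*g^2)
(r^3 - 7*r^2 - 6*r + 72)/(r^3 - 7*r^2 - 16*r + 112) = (r^2 - 3*r - 18)/(r^2 - 3*r - 28)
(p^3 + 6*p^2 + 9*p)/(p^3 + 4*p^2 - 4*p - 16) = p*(p^2 + 6*p + 9)/(p^3 + 4*p^2 - 4*p - 16)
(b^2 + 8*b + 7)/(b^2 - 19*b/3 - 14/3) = 3*(b^2 + 8*b + 7)/(3*b^2 - 19*b - 14)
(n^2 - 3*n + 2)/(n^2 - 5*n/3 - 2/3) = 3*(n - 1)/(3*n + 1)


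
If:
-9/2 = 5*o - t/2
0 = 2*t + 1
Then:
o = -19/20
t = -1/2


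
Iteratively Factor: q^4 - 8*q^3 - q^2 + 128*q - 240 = (q - 3)*(q^3 - 5*q^2 - 16*q + 80) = (q - 3)*(q + 4)*(q^2 - 9*q + 20) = (q - 4)*(q - 3)*(q + 4)*(q - 5)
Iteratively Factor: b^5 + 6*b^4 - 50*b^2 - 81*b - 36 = (b + 3)*(b^4 + 3*b^3 - 9*b^2 - 23*b - 12) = (b - 3)*(b + 3)*(b^3 + 6*b^2 + 9*b + 4) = (b - 3)*(b + 1)*(b + 3)*(b^2 + 5*b + 4) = (b - 3)*(b + 1)*(b + 3)*(b + 4)*(b + 1)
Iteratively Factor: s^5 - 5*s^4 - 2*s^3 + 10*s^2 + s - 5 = (s - 1)*(s^4 - 4*s^3 - 6*s^2 + 4*s + 5) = (s - 1)*(s + 1)*(s^3 - 5*s^2 - s + 5) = (s - 5)*(s - 1)*(s + 1)*(s^2 - 1) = (s - 5)*(s - 1)^2*(s + 1)*(s + 1)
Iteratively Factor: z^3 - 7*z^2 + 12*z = (z - 4)*(z^2 - 3*z) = (z - 4)*(z - 3)*(z)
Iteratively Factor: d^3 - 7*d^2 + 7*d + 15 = (d + 1)*(d^2 - 8*d + 15) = (d - 3)*(d + 1)*(d - 5)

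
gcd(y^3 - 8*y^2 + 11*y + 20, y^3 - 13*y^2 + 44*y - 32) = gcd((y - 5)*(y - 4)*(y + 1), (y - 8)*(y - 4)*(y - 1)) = y - 4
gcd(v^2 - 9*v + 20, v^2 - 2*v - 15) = v - 5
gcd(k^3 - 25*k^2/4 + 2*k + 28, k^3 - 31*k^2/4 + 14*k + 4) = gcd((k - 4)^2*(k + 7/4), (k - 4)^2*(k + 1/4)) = k^2 - 8*k + 16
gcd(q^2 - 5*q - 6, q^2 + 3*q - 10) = 1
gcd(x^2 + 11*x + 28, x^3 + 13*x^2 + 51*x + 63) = x + 7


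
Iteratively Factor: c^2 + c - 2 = (c + 2)*(c - 1)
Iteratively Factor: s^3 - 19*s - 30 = (s + 2)*(s^2 - 2*s - 15) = (s - 5)*(s + 2)*(s + 3)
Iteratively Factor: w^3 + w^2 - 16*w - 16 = (w + 4)*(w^2 - 3*w - 4) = (w - 4)*(w + 4)*(w + 1)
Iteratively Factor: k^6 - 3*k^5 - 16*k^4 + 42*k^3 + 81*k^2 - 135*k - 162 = (k - 3)*(k^5 - 16*k^3 - 6*k^2 + 63*k + 54) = (k - 3)^2*(k^4 + 3*k^3 - 7*k^2 - 27*k - 18) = (k - 3)^2*(k + 3)*(k^3 - 7*k - 6) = (k - 3)^2*(k + 2)*(k + 3)*(k^2 - 2*k - 3) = (k - 3)^2*(k + 1)*(k + 2)*(k + 3)*(k - 3)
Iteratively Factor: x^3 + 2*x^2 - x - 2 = (x - 1)*(x^2 + 3*x + 2) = (x - 1)*(x + 2)*(x + 1)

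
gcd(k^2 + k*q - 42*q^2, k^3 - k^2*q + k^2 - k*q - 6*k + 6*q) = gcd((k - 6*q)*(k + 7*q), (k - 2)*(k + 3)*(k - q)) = 1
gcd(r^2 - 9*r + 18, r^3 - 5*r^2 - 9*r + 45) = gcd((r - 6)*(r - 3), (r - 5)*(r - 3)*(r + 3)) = r - 3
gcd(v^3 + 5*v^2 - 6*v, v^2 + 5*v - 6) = v^2 + 5*v - 6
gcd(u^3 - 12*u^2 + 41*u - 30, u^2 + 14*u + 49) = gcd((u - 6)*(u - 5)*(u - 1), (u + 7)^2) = 1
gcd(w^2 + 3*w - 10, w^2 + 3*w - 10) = w^2 + 3*w - 10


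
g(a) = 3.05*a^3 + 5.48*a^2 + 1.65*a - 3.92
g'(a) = 9.15*a^2 + 10.96*a + 1.65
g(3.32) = 173.57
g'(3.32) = 138.89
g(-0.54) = -3.69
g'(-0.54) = -1.60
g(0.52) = -1.15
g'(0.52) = 9.82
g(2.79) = 109.58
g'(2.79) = 103.45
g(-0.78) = -3.32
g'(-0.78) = -1.33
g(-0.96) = -3.15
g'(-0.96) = -0.44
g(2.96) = 128.08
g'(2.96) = 114.26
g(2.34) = 69.03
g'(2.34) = 77.40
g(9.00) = 2678.26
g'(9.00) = 841.44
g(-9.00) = -1798.34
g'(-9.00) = 644.16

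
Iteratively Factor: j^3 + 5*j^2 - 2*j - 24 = (j + 3)*(j^2 + 2*j - 8) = (j - 2)*(j + 3)*(j + 4)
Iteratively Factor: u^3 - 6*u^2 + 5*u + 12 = (u - 3)*(u^2 - 3*u - 4) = (u - 3)*(u + 1)*(u - 4)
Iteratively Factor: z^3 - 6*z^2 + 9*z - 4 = (z - 1)*(z^2 - 5*z + 4) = (z - 4)*(z - 1)*(z - 1)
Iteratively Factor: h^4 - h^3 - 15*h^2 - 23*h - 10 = (h + 1)*(h^3 - 2*h^2 - 13*h - 10) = (h + 1)^2*(h^2 - 3*h - 10) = (h + 1)^2*(h + 2)*(h - 5)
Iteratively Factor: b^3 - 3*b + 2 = (b + 2)*(b^2 - 2*b + 1) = (b - 1)*(b + 2)*(b - 1)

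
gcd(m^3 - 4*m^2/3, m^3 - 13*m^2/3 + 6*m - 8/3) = m - 4/3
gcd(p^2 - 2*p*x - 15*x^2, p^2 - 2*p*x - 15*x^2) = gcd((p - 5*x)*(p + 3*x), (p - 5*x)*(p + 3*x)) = -p^2 + 2*p*x + 15*x^2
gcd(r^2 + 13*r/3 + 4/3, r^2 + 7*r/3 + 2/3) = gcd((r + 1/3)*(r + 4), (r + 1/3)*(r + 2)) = r + 1/3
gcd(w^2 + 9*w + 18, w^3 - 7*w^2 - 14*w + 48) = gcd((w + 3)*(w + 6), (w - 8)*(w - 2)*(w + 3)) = w + 3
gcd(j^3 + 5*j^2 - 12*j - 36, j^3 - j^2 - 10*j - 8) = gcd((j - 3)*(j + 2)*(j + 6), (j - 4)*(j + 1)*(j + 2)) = j + 2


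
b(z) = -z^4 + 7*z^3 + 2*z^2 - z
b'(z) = -4*z^3 + 21*z^2 + 4*z - 1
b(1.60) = 25.64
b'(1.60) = 42.78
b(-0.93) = -3.72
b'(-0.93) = 16.66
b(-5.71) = -2295.30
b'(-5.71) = 1405.52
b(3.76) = 196.75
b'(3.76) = 98.30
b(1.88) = 39.21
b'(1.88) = 54.16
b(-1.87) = -49.14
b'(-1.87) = 91.11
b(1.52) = 22.35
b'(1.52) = 39.55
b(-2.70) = -173.65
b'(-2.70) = 220.02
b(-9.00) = -11493.00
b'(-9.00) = 4580.00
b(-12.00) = -32532.00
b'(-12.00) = 9887.00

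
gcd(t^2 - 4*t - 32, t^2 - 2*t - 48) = t - 8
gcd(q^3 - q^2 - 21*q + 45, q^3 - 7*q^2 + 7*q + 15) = q - 3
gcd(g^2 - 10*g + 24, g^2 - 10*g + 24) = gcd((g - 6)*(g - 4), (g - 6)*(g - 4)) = g^2 - 10*g + 24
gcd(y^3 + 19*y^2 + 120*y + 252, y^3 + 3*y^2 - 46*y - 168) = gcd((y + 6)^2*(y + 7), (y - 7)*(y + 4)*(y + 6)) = y + 6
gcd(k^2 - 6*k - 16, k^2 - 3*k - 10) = k + 2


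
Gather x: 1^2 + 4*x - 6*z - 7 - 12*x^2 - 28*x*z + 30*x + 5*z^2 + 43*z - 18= -12*x^2 + x*(34 - 28*z) + 5*z^2 + 37*z - 24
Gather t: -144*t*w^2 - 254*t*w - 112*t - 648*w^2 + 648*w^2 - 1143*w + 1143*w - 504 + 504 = t*(-144*w^2 - 254*w - 112)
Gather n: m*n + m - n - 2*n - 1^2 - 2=m + n*(m - 3) - 3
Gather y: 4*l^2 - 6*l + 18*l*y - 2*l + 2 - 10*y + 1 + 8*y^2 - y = 4*l^2 - 8*l + 8*y^2 + y*(18*l - 11) + 3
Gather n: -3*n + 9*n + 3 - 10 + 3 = 6*n - 4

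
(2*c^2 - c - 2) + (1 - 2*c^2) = -c - 1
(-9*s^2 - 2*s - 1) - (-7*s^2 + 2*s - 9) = -2*s^2 - 4*s + 8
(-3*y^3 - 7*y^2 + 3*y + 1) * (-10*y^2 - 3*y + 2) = 30*y^5 + 79*y^4 - 15*y^3 - 33*y^2 + 3*y + 2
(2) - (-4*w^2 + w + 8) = 4*w^2 - w - 6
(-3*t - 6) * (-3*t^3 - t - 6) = 9*t^4 + 18*t^3 + 3*t^2 + 24*t + 36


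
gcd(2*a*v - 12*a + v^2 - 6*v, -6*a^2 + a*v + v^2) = 1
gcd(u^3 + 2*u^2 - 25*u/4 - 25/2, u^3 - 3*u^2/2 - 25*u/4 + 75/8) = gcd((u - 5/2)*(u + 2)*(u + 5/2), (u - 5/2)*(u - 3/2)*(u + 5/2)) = u^2 - 25/4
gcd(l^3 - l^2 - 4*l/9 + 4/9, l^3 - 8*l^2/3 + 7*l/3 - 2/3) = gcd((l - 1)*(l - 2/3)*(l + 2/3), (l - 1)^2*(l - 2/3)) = l^2 - 5*l/3 + 2/3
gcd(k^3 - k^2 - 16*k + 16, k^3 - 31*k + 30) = k - 1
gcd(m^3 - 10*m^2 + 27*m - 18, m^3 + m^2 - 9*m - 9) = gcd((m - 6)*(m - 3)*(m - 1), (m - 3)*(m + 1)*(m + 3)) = m - 3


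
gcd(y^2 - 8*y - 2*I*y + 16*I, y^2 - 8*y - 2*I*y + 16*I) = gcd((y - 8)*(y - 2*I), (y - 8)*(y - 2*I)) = y^2 + y*(-8 - 2*I) + 16*I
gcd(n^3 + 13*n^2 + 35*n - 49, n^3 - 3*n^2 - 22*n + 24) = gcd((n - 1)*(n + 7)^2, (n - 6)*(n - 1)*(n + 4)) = n - 1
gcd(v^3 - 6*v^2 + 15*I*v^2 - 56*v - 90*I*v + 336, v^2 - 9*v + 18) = v - 6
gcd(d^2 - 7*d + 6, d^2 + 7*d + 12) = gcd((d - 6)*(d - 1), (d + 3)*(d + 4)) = 1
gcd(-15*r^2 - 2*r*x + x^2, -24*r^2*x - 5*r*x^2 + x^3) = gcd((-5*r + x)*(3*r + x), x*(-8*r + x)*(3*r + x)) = 3*r + x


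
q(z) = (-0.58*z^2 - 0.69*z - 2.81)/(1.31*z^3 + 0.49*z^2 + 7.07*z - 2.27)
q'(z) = (-1.16*z - 0.69)/(1.31*z^3 + 0.49*z^2 + 7.07*z - 2.27) + (-3.93*z^2 - 0.98*z - 7.07)*(-0.58*z^2 - 0.69*z - 2.81)/(1.31*z^3 + 0.49*z^2 + 7.07*z - 2.27)^2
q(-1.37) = 0.21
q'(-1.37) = 0.12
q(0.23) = 4.98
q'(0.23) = 63.68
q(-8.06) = 0.05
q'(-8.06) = 0.01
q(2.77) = -0.19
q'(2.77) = 0.07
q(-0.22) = 0.70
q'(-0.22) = 1.41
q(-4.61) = 0.08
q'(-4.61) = 0.01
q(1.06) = -0.57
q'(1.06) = 0.71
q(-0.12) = 0.88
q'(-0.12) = 2.15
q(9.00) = -0.05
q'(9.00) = 0.01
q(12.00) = -0.04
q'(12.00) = 0.00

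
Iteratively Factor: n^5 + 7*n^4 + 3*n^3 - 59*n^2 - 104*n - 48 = (n + 1)*(n^4 + 6*n^3 - 3*n^2 - 56*n - 48) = (n - 3)*(n + 1)*(n^3 + 9*n^2 + 24*n + 16) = (n - 3)*(n + 1)*(n + 4)*(n^2 + 5*n + 4) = (n - 3)*(n + 1)^2*(n + 4)*(n + 4)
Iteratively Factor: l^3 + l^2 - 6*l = (l + 3)*(l^2 - 2*l) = l*(l + 3)*(l - 2)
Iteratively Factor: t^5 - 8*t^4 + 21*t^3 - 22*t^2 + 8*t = (t - 2)*(t^4 - 6*t^3 + 9*t^2 - 4*t) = (t - 4)*(t - 2)*(t^3 - 2*t^2 + t) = t*(t - 4)*(t - 2)*(t^2 - 2*t + 1) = t*(t - 4)*(t - 2)*(t - 1)*(t - 1)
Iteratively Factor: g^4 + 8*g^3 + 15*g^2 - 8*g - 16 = (g - 1)*(g^3 + 9*g^2 + 24*g + 16) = (g - 1)*(g + 4)*(g^2 + 5*g + 4) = (g - 1)*(g + 1)*(g + 4)*(g + 4)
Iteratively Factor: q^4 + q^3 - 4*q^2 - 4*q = (q)*(q^3 + q^2 - 4*q - 4) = q*(q + 2)*(q^2 - q - 2) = q*(q - 2)*(q + 2)*(q + 1)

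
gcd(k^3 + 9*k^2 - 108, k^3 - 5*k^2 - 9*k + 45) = k - 3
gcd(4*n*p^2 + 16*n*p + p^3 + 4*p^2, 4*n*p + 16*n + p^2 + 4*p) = 4*n*p + 16*n + p^2 + 4*p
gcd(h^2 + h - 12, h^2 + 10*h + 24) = h + 4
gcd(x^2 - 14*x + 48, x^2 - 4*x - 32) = x - 8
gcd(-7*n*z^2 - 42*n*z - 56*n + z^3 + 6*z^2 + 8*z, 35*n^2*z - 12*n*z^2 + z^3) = -7*n + z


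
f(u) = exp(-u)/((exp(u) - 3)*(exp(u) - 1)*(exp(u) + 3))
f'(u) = -exp(-u)/((exp(u) - 3)*(exp(u) - 1)*(exp(u) + 3)) - 1/((exp(u) - 3)*(exp(u) - 1)*(exp(u) + 3)^2) - 1/((exp(u) - 3)*(exp(u) - 1)^2*(exp(u) + 3)) - 1/((exp(u) - 3)^2*(exp(u) - 1)*(exp(u) + 3))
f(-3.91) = 5.66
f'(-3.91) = -5.54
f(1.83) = 0.00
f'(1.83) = -0.00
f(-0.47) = 0.50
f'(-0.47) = 0.38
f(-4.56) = 10.73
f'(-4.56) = -10.62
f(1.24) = 0.04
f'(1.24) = -0.42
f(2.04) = 0.00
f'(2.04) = -0.00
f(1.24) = 0.04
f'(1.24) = -0.42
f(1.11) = 0.78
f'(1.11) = -71.34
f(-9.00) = 900.45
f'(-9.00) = -900.34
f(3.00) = 0.00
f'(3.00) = 0.00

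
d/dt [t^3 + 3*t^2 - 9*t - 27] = 3*t^2 + 6*t - 9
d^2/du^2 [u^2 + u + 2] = 2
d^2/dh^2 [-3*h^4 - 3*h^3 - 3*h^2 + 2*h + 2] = -36*h^2 - 18*h - 6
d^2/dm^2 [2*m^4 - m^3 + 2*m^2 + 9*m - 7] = 24*m^2 - 6*m + 4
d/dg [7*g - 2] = 7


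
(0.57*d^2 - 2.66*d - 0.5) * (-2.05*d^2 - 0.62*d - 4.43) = -1.1685*d^4 + 5.0996*d^3 + 0.1491*d^2 + 12.0938*d + 2.215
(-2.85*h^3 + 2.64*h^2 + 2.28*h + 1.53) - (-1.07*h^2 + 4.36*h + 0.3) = -2.85*h^3 + 3.71*h^2 - 2.08*h + 1.23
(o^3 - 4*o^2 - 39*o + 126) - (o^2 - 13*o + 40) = o^3 - 5*o^2 - 26*o + 86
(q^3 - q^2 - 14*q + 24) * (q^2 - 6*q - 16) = q^5 - 7*q^4 - 24*q^3 + 124*q^2 + 80*q - 384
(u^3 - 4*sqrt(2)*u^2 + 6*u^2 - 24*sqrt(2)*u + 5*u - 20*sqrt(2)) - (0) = u^3 - 4*sqrt(2)*u^2 + 6*u^2 - 24*sqrt(2)*u + 5*u - 20*sqrt(2)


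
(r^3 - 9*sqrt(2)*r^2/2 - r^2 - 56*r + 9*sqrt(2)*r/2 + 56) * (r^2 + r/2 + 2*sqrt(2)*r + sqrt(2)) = r^5 - 5*sqrt(2)*r^4/2 - r^4/2 - 149*r^3/2 + 5*sqrt(2)*r^3/4 - 443*sqrt(2)*r^2/4 + 37*r^2 + 37*r + 56*sqrt(2)*r + 56*sqrt(2)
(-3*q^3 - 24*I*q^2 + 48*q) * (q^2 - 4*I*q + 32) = -3*q^5 - 12*I*q^4 - 144*q^3 - 960*I*q^2 + 1536*q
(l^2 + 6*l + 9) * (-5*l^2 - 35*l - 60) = -5*l^4 - 65*l^3 - 315*l^2 - 675*l - 540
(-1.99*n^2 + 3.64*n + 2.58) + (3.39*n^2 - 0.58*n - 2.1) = 1.4*n^2 + 3.06*n + 0.48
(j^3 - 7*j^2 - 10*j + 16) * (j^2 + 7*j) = j^5 - 59*j^3 - 54*j^2 + 112*j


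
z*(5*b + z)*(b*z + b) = 5*b^2*z^2 + 5*b^2*z + b*z^3 + b*z^2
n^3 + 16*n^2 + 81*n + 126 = (n + 3)*(n + 6)*(n + 7)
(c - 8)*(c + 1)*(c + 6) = c^3 - c^2 - 50*c - 48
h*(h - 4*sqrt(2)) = h^2 - 4*sqrt(2)*h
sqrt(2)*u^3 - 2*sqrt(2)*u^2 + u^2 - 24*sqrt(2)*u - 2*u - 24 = (u - 6)*(u + 4)*(sqrt(2)*u + 1)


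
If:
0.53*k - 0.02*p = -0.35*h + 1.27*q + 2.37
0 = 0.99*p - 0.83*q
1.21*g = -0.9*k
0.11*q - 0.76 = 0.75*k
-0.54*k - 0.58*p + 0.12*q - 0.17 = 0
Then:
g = 0.66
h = 11.23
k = -0.89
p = 0.71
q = 0.85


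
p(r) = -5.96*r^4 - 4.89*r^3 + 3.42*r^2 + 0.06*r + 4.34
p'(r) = -23.84*r^3 - 14.67*r^2 + 6.84*r + 0.06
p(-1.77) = -16.43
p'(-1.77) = 74.19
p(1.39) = -24.35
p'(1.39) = -82.80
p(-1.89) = -26.59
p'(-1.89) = 95.68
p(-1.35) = 2.73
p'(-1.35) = 22.75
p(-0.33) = 4.80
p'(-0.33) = -2.94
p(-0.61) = 5.86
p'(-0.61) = -4.16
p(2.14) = -152.79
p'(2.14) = -286.13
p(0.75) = 2.36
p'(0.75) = -13.12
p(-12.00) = -114640.54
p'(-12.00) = 39001.02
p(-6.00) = -6540.82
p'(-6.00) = 4580.34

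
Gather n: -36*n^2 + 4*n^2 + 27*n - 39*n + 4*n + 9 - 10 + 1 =-32*n^2 - 8*n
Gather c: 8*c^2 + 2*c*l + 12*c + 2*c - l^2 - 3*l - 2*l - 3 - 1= 8*c^2 + c*(2*l + 14) - l^2 - 5*l - 4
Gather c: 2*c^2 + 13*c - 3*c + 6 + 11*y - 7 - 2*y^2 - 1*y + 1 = 2*c^2 + 10*c - 2*y^2 + 10*y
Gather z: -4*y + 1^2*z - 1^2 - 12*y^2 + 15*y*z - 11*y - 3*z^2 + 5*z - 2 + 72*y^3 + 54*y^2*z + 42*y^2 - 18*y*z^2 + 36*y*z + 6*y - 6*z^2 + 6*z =72*y^3 + 30*y^2 - 9*y + z^2*(-18*y - 9) + z*(54*y^2 + 51*y + 12) - 3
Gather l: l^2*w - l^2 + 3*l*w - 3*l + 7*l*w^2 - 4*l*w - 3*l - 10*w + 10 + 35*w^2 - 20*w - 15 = l^2*(w - 1) + l*(7*w^2 - w - 6) + 35*w^2 - 30*w - 5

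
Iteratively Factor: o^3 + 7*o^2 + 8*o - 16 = (o + 4)*(o^2 + 3*o - 4) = (o - 1)*(o + 4)*(o + 4)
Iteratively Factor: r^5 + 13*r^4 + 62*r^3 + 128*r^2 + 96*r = (r + 4)*(r^4 + 9*r^3 + 26*r^2 + 24*r) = (r + 4)^2*(r^3 + 5*r^2 + 6*r) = (r + 2)*(r + 4)^2*(r^2 + 3*r) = r*(r + 2)*(r + 4)^2*(r + 3)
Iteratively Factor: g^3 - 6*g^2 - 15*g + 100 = (g + 4)*(g^2 - 10*g + 25) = (g - 5)*(g + 4)*(g - 5)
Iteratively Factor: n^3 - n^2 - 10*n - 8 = (n - 4)*(n^2 + 3*n + 2) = (n - 4)*(n + 2)*(n + 1)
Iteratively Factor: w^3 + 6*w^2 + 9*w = (w)*(w^2 + 6*w + 9) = w*(w + 3)*(w + 3)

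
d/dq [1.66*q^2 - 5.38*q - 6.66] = 3.32*q - 5.38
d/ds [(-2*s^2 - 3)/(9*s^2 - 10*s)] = 2*(10*s^2 + 27*s - 15)/(s^2*(81*s^2 - 180*s + 100))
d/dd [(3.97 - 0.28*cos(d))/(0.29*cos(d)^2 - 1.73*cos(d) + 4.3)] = (-0.0812*cos(d)^2 + 2.3026*cos(d) - 5.6641)*sin(d)/(0.0841*cos(d)^4 - 1.0034*cos(d)^3 + 5.4869*cos(d)^2 - 14.878*cos(d) + 18.49)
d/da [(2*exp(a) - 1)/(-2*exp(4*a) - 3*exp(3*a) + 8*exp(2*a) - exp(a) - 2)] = ((2*exp(a) - 1)*(8*exp(3*a) + 9*exp(2*a) - 16*exp(a) + 1) - 4*exp(4*a) - 6*exp(3*a) + 16*exp(2*a) - 2*exp(a) - 4)*exp(a)/(2*exp(4*a) + 3*exp(3*a) - 8*exp(2*a) + exp(a) + 2)^2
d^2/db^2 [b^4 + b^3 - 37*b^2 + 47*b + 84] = 12*b^2 + 6*b - 74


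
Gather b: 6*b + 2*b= 8*b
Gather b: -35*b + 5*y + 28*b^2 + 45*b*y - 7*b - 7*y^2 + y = 28*b^2 + b*(45*y - 42) - 7*y^2 + 6*y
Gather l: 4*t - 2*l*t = -2*l*t + 4*t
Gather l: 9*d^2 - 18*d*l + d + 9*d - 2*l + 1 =9*d^2 + 10*d + l*(-18*d - 2) + 1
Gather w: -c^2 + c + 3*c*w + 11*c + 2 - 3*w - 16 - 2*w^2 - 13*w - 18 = -c^2 + 12*c - 2*w^2 + w*(3*c - 16) - 32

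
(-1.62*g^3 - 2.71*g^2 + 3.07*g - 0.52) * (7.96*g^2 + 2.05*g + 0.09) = -12.8952*g^5 - 24.8926*g^4 + 18.7359*g^3 + 1.9104*g^2 - 0.7897*g - 0.0468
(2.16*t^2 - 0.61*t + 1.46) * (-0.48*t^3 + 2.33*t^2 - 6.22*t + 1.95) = -1.0368*t^5 + 5.3256*t^4 - 15.5573*t^3 + 11.408*t^2 - 10.2707*t + 2.847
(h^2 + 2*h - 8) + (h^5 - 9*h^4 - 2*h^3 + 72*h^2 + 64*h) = h^5 - 9*h^4 - 2*h^3 + 73*h^2 + 66*h - 8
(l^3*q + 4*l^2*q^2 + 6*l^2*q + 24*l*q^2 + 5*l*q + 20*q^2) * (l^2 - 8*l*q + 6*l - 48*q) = l^5*q - 4*l^4*q^2 + 12*l^4*q - 32*l^3*q^3 - 48*l^3*q^2 + 41*l^3*q - 384*l^2*q^3 - 164*l^2*q^2 + 30*l^2*q - 1312*l*q^3 - 120*l*q^2 - 960*q^3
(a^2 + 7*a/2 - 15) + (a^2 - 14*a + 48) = 2*a^2 - 21*a/2 + 33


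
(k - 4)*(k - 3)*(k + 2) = k^3 - 5*k^2 - 2*k + 24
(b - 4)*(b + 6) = b^2 + 2*b - 24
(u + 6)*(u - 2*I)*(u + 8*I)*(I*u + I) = I*u^4 - 6*u^3 + 7*I*u^3 - 42*u^2 + 22*I*u^2 - 36*u + 112*I*u + 96*I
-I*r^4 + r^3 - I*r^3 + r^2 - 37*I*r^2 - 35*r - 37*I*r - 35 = (r - 5*I)*(r - I)*(r + 7*I)*(-I*r - I)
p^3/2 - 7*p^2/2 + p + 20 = (p/2 + 1)*(p - 5)*(p - 4)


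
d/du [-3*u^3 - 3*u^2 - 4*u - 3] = -9*u^2 - 6*u - 4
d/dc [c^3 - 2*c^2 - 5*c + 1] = 3*c^2 - 4*c - 5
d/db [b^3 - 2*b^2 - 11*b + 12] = 3*b^2 - 4*b - 11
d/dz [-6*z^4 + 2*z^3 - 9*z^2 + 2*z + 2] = -24*z^3 + 6*z^2 - 18*z + 2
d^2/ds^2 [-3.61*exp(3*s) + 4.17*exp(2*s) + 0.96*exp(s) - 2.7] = (-32.49*exp(2*s) + 16.68*exp(s) + 0.96)*exp(s)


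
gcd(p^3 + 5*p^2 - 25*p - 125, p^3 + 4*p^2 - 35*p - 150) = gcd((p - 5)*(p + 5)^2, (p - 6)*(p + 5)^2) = p^2 + 10*p + 25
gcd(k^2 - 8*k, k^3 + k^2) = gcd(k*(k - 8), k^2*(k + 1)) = k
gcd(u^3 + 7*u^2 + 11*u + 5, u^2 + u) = u + 1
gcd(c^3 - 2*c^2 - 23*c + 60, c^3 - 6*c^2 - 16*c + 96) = c - 4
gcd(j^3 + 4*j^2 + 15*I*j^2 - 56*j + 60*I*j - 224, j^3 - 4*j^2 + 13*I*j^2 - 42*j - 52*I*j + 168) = j + 7*I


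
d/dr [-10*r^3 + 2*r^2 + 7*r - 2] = -30*r^2 + 4*r + 7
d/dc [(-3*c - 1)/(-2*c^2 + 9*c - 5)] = 2*(-3*c^2 - 2*c + 12)/(4*c^4 - 36*c^3 + 101*c^2 - 90*c + 25)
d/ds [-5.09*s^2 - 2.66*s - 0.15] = -10.18*s - 2.66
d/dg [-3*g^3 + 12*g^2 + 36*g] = -9*g^2 + 24*g + 36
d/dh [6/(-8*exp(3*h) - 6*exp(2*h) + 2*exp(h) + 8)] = (36*exp(2*h) + 18*exp(h) - 3)*exp(h)/(4*exp(3*h) + 3*exp(2*h) - exp(h) - 4)^2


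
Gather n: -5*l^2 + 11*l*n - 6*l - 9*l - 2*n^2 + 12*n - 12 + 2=-5*l^2 - 15*l - 2*n^2 + n*(11*l + 12) - 10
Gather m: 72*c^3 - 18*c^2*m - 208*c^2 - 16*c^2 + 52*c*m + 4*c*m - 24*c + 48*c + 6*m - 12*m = 72*c^3 - 224*c^2 + 24*c + m*(-18*c^2 + 56*c - 6)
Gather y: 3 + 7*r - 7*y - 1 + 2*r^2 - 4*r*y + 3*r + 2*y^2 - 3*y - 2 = 2*r^2 + 10*r + 2*y^2 + y*(-4*r - 10)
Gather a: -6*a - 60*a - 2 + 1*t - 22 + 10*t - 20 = -66*a + 11*t - 44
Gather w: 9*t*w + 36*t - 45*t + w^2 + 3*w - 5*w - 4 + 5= -9*t + w^2 + w*(9*t - 2) + 1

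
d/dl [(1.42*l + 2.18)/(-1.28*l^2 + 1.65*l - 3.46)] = (1.8176*l^2 + 5.5808*l - 8.5102)/(1.6384*l^4 - 4.224*l^3 + 11.5801*l^2 - 11.418*l + 11.9716)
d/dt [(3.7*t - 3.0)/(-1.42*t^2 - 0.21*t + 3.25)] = (5.254*t^2 - 8.52*t + 11.395)/(2.0164*t^4 + 0.5964*t^3 - 9.1859*t^2 - 1.365*t + 10.5625)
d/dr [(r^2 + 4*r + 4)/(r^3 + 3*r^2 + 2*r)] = (-r^2 - 4*r - 2)/(r^2*(r^2 + 2*r + 1))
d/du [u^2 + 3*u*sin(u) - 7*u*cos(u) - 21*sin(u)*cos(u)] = 7*u*sin(u) + 3*u*cos(u) + 2*u + 3*sin(u) - 7*cos(u) - 21*cos(2*u)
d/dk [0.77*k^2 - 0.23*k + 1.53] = 1.54*k - 0.23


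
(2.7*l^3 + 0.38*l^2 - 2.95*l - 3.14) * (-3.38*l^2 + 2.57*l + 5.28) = -9.126*l^5 + 5.6546*l^4 + 25.2036*l^3 + 5.0381*l^2 - 23.6458*l - 16.5792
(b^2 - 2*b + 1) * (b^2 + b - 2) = b^4 - b^3 - 3*b^2 + 5*b - 2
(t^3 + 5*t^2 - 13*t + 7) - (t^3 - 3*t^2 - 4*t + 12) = 8*t^2 - 9*t - 5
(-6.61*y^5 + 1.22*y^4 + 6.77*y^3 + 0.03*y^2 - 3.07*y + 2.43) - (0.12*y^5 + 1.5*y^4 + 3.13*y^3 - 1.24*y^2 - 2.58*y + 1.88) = -6.73*y^5 - 0.28*y^4 + 3.64*y^3 + 1.27*y^2 - 0.49*y + 0.55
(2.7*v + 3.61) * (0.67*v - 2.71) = 1.809*v^2 - 4.8983*v - 9.7831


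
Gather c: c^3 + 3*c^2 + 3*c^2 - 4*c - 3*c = c^3 + 6*c^2 - 7*c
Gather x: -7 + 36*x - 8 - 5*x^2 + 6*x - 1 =-5*x^2 + 42*x - 16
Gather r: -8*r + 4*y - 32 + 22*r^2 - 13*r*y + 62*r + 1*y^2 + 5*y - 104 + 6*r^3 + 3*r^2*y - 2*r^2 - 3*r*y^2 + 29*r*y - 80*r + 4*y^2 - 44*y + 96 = 6*r^3 + r^2*(3*y + 20) + r*(-3*y^2 + 16*y - 26) + 5*y^2 - 35*y - 40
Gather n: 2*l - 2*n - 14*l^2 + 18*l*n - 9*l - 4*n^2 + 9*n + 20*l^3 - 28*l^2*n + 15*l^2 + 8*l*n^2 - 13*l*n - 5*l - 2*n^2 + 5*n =20*l^3 + l^2 - 12*l + n^2*(8*l - 6) + n*(-28*l^2 + 5*l + 12)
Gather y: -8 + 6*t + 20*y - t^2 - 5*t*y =-t^2 + 6*t + y*(20 - 5*t) - 8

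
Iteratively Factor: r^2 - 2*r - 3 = (r + 1)*(r - 3)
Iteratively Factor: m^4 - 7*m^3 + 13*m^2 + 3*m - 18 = (m - 3)*(m^3 - 4*m^2 + m + 6) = (m - 3)*(m + 1)*(m^2 - 5*m + 6) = (m - 3)*(m - 2)*(m + 1)*(m - 3)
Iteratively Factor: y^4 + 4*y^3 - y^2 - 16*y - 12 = (y - 2)*(y^3 + 6*y^2 + 11*y + 6) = (y - 2)*(y + 2)*(y^2 + 4*y + 3) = (y - 2)*(y + 2)*(y + 3)*(y + 1)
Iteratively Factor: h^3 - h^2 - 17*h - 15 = (h + 3)*(h^2 - 4*h - 5) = (h - 5)*(h + 3)*(h + 1)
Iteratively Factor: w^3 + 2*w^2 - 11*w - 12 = (w + 4)*(w^2 - 2*w - 3) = (w - 3)*(w + 4)*(w + 1)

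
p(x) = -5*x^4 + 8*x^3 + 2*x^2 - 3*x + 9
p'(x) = -20*x^3 + 24*x^2 + 4*x - 3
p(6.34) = -5969.34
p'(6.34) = -4109.75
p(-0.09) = 9.28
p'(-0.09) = -3.15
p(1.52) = 10.47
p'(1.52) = -11.71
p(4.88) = -1863.93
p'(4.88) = -1736.22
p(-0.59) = 9.22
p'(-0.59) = 7.10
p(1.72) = 6.70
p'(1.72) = -26.89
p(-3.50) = -1049.31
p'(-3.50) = 1134.50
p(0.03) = 8.91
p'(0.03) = -2.86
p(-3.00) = -585.00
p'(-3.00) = 741.00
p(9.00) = -26829.00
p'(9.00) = -12603.00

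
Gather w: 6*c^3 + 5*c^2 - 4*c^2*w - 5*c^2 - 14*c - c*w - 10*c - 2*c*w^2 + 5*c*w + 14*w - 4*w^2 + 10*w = 6*c^3 - 24*c + w^2*(-2*c - 4) + w*(-4*c^2 + 4*c + 24)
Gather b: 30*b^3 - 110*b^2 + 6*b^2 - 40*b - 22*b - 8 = 30*b^3 - 104*b^2 - 62*b - 8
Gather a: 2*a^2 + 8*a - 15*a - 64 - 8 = 2*a^2 - 7*a - 72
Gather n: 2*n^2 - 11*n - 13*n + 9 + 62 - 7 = 2*n^2 - 24*n + 64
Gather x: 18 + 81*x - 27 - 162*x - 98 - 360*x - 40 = -441*x - 147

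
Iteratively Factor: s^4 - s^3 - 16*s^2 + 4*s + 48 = (s + 2)*(s^3 - 3*s^2 - 10*s + 24) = (s - 2)*(s + 2)*(s^2 - s - 12) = (s - 4)*(s - 2)*(s + 2)*(s + 3)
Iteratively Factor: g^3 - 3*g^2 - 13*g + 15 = (g - 1)*(g^2 - 2*g - 15) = (g - 1)*(g + 3)*(g - 5)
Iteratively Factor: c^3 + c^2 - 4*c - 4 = (c + 1)*(c^2 - 4) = (c + 1)*(c + 2)*(c - 2)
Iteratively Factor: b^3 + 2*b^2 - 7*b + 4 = (b - 1)*(b^2 + 3*b - 4) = (b - 1)*(b + 4)*(b - 1)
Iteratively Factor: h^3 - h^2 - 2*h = (h)*(h^2 - h - 2) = h*(h + 1)*(h - 2)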